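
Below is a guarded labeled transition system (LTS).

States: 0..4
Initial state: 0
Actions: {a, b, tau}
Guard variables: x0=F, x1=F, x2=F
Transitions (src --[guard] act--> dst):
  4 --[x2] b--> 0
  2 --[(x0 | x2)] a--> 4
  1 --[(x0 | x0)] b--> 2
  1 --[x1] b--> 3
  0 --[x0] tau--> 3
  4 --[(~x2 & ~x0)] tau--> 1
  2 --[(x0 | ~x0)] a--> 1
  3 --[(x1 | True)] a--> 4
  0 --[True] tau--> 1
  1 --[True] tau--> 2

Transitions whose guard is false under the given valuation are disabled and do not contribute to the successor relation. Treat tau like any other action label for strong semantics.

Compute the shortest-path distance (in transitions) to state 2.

Breadth-first toward 2:
  Layer 0: {0}
  Layer 1: {1}
  Layer 2: {2}
2 enters at depth 2; path tau·tau

Answer: 2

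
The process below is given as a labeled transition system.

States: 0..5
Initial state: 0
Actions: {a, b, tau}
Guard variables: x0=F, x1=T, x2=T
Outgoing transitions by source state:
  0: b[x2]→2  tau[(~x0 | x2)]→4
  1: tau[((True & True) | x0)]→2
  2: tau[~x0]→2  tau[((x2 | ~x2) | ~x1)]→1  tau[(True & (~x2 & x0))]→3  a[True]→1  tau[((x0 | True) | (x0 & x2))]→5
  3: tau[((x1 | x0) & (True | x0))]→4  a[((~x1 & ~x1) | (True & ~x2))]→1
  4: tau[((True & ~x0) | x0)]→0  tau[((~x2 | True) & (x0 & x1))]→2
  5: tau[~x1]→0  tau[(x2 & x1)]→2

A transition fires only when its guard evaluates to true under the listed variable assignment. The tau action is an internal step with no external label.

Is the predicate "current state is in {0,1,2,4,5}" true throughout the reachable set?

Answer: INVARIANT HOLDS

Trace:
Allowed set {0,1,2,4,5}
Reach set: {0,1,2,4,5}
  0: ✓
  1: ✓
  2: ✓
  4: ✓
  5: ✓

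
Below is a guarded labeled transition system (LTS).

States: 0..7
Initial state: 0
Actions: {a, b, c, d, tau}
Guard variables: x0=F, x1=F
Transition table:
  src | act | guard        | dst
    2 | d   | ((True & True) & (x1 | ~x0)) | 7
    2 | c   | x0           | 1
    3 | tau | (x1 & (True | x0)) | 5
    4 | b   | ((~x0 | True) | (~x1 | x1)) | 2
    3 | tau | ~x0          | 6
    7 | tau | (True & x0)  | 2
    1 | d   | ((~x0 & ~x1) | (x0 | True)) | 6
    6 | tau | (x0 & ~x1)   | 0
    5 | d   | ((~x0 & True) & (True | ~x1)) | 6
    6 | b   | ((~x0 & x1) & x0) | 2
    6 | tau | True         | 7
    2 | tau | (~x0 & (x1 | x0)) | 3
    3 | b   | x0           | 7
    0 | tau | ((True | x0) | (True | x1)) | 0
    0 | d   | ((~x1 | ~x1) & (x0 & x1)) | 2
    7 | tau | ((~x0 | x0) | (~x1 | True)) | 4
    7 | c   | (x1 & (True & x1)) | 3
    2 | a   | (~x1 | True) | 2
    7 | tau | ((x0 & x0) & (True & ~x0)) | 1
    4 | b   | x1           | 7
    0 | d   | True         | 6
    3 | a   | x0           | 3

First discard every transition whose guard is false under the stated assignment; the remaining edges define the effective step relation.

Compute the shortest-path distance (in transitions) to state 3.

Answer: UNREACHABLE

Analysis:
BFS to 3:
  Layer 0: {0}
  Layer 1: {6}
  Layer 2: {7}
  Layer 3: {4}
  Layer 4: {2}
3 never appears.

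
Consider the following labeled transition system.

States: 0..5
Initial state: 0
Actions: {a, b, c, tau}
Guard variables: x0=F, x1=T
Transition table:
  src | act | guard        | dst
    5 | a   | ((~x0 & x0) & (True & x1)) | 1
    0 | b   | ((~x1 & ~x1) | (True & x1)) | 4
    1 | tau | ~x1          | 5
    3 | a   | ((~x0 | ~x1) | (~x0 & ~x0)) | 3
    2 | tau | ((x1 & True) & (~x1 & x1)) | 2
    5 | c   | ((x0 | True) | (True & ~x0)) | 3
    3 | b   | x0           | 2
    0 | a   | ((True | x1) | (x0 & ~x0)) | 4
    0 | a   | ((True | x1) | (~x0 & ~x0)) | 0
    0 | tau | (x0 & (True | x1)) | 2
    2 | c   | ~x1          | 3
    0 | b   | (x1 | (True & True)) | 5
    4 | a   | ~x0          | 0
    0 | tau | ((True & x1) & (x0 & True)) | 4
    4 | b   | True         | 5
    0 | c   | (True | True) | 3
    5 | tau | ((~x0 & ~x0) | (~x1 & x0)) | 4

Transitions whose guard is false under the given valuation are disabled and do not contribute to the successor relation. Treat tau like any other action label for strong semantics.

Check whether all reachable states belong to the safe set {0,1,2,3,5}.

Answer: INVARIANT VIOLATED at state 4

Analysis:
Safe = {0,1,2,3,5}
Reachable = {0,3,4,5}
  0: ✓
  3: ✓
  4: ✗ unsafe
  5: ✓
counterexample path to 4: b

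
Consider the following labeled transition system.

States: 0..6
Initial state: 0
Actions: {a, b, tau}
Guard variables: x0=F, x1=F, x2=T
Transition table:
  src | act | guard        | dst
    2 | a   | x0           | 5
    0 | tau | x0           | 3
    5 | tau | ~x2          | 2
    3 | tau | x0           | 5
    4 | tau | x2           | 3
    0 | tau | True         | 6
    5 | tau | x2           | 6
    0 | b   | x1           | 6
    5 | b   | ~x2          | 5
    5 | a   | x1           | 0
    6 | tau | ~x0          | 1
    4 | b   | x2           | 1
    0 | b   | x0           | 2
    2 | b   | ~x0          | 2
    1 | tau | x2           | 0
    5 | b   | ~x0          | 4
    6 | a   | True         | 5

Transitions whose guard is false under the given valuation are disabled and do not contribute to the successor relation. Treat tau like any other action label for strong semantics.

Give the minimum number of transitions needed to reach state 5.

Breadth-first toward 5:
  Layer 0: {0}
  Layer 1: {6}
  Layer 2: {1,5}
5 enters at depth 2; path tau·a

Answer: 2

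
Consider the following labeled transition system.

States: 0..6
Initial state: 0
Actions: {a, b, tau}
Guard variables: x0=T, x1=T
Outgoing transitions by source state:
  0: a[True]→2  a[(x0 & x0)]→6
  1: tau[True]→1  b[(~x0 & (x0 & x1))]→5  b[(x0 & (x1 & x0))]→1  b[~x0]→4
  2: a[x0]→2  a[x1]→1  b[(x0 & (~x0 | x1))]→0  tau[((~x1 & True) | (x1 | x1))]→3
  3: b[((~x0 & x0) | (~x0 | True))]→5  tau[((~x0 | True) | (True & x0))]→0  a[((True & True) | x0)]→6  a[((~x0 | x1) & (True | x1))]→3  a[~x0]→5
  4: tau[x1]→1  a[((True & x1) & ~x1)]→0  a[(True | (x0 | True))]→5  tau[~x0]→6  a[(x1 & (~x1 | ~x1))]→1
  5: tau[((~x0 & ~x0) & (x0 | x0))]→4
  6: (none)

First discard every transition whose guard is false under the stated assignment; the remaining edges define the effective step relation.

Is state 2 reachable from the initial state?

After dropping false guards: 14 live edges.
L0 = {0}
L1 = {2,6}  cumulative {0,2,6}
L2 = {1,3}  cumulative {0,1,2,3,6}
L3 = {5}  cumulative {0,1,2,3,5,6}
R = {0,1,2,3,5,6}
trace reaching 2: a

Answer: REACHABLE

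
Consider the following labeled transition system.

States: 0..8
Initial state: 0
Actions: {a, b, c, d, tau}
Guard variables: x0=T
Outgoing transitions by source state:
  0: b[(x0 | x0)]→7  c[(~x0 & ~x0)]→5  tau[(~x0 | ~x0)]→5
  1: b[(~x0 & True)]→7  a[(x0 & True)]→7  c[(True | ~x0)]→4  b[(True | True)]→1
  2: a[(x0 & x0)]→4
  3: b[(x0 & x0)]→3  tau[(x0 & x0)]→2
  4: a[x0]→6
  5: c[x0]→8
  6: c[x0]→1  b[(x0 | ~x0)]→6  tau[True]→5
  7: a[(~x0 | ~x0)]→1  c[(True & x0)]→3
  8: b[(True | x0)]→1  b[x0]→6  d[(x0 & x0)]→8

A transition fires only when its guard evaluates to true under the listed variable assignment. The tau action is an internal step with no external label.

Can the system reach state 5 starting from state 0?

Answer: REACHABLE

Working:
Guard filter leaves 16 enabled edge(s).
Layer 0: {0}
Layer 1: {7}  total {0,7}
Layer 2: {3}  total {0,3,7}
Layer 3: {2}  total {0,2,3,7}
Layer 4: {4}  total {0,2,3,4,7}
Layer 5: {6}  total {0,2,3,4,6,7}
Layer 6: {1,5}  total {0,1,2,3,4,5,6,7}
Layer 7: {8}  total {0,1,2,3,4,5,6,7,8}
R = {0,1,2,3,4,5,6,7,8}
trace reaching 5: b·c·tau·a·a·tau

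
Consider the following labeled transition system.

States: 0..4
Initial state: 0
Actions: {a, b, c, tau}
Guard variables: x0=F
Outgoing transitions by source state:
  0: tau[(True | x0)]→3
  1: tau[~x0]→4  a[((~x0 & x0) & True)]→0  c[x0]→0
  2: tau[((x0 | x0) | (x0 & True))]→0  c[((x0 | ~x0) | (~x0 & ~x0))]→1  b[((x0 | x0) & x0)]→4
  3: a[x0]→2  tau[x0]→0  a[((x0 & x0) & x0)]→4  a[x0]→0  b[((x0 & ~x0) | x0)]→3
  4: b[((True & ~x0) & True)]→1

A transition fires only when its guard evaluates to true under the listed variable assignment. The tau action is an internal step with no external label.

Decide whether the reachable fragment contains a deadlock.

Reach set: {0,3}
  0: tau→3  [deg 1]
  3: ∅  [no exit]
trace reaching 3: tau

Answer: DEADLOCK at state 3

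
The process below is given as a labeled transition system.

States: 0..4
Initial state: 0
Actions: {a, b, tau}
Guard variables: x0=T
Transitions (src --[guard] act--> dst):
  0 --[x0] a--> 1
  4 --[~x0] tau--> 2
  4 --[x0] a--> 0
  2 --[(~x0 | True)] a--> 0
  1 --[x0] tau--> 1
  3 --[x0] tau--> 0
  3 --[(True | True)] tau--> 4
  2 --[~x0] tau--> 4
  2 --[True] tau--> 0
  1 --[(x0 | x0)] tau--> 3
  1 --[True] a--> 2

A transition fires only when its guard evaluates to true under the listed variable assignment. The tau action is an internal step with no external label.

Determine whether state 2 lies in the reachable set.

After dropping false guards: 9 live edges.
L0 = {0}
L1 = {1}  now seen {0,1}
L2 = {2,3}  now seen {0,1,2,3}
L3 = {4}  now seen {0,1,2,3,4}
R = {0,1,2,3,4}
Path to 2: a·a

Answer: REACHABLE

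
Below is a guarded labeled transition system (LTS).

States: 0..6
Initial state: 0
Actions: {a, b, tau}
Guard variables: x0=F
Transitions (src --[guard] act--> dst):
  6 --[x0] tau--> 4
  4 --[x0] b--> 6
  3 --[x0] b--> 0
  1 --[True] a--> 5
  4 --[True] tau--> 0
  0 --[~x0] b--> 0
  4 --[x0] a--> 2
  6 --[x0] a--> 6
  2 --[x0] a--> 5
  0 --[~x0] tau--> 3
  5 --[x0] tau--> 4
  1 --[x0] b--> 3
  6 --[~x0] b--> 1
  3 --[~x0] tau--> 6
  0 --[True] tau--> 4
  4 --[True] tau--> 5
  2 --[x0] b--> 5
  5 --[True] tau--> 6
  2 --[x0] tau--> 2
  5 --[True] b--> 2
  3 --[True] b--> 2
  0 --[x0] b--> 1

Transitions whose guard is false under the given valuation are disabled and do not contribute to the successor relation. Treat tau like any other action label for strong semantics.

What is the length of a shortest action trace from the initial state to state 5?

Answer: 2

Trace:
Breadth-first toward 5:
  L0 = {0}
  L1 = {3,4}
  L2 = {2,5,6}
first hit 5 at d=2 via tau·tau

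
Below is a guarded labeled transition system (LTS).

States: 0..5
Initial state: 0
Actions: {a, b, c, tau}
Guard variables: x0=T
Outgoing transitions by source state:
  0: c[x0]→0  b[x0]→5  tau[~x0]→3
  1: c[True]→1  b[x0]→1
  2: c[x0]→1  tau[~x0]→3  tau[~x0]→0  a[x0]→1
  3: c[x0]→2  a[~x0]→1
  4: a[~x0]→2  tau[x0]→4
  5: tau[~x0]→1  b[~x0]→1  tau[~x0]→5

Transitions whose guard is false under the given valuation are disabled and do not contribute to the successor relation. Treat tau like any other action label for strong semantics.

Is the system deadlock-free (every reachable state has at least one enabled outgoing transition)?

Reachable = {0,5}
  0: b→5  c→0  [2 out]
  5: ∅  [no exit]
trace reaching 5: b

Answer: DEADLOCK at state 5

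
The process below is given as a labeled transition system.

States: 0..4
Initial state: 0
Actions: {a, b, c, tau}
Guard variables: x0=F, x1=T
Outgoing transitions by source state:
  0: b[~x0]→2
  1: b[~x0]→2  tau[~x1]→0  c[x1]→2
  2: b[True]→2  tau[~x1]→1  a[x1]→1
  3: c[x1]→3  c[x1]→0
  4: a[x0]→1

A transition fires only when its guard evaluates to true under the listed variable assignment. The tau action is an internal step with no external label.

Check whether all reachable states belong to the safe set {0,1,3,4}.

Inv-set: {0,1,3,4}
R = {0,1,2}
  0: safe
  1: safe
  2: ✗ unsafe
witness against invariant: b → 2

Answer: INVARIANT VIOLATED at state 2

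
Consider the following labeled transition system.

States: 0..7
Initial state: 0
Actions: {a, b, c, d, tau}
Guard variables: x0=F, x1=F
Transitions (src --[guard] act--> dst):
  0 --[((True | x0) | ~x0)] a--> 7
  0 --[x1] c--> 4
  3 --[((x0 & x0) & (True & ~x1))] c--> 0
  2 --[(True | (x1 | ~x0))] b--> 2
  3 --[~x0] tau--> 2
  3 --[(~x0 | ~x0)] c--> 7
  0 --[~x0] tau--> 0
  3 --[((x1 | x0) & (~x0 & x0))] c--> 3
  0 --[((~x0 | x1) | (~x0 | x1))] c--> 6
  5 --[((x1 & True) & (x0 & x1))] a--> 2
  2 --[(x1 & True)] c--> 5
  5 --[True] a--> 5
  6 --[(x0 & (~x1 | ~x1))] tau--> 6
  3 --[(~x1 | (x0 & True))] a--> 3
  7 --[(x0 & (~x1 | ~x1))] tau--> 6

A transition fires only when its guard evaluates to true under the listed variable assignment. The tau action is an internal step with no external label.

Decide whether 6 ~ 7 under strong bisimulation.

Answer: BISIMILAR

Trace:
Bisimulation quotient by refinement:
  P[0] = {{0,1,2,3,4,5,6,7}}
  P[1] = {{0,3},{1,4,6,7},{2},{5}}
  P[2] = {{0},{1,4,6,7},{2},{3},{5}}
stable after 3 split(s): 5 block(s)
[6]={1,4,6,7}  [7]={1,4,6,7}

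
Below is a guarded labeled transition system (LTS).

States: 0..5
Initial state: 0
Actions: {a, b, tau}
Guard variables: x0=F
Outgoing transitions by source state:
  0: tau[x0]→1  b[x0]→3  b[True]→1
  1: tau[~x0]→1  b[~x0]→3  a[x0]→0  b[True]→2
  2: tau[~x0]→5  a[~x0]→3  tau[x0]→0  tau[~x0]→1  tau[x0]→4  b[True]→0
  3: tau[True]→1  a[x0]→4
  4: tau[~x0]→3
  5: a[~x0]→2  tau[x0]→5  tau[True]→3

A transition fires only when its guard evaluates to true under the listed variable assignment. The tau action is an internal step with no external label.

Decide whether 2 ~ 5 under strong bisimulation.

Answer: NOT BISIMILAR

Analysis:
Bisimulation quotient by refinement:
  round 0: {{0,1,2,3,4,5}}
  round 1: {{0},{1},{2},{3,4},{5}}
  round 2: {{0},{1},{2},{3},{4},{5}}
stable after 3 split(s): 6 block(s)
class of 2: {2}; class of 5: {5}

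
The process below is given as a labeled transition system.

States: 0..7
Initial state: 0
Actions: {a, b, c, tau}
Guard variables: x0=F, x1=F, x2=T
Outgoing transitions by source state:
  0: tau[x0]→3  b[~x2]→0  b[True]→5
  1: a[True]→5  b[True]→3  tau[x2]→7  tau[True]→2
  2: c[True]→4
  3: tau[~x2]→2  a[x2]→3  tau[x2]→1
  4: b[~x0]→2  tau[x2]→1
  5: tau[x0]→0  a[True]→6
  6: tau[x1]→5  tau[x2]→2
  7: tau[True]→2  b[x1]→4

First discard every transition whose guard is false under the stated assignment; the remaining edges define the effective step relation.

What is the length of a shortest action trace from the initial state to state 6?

BFS to 6:
  Layer 0: {0}
  Layer 1: {5}
  Layer 2: {6}
first hit 6 at d=2 via b·a

Answer: 2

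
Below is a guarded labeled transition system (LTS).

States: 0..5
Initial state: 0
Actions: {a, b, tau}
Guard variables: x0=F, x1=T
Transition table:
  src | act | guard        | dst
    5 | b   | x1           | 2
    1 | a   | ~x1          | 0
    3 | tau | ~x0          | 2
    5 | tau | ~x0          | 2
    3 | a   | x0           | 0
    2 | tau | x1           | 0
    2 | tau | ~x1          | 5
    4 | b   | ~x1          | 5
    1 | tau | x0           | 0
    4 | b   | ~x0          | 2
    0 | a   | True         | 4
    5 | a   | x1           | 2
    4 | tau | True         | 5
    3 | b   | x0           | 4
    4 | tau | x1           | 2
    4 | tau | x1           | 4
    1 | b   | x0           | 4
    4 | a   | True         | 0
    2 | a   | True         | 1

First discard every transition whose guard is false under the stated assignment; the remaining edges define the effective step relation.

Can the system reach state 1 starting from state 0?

After dropping false guards: 12 live edges.
L0 = {0}
L1 = {4}  cumulative {0,4}
L2 = {2,5}  cumulative {0,2,4,5}
L3 = {1}  cumulative {0,1,2,4,5}
R = {0,1,2,4,5}
witness 1: a·b·a

Answer: REACHABLE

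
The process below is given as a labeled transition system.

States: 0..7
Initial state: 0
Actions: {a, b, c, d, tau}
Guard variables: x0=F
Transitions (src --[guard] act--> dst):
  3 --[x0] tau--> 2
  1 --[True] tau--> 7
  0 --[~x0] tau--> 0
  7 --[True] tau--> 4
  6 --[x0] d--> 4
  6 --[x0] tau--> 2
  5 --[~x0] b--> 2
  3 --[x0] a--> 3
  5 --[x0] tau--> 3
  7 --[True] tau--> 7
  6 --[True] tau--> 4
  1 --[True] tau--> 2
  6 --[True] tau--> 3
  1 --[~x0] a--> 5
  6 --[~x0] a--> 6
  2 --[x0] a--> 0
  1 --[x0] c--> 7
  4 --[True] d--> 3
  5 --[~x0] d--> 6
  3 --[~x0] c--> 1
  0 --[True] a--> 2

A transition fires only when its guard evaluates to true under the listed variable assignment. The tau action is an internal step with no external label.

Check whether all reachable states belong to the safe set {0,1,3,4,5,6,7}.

Answer: INVARIANT VIOLATED at state 2

Working:
Inv-set: {0,1,3,4,5,6,7}
Reachable = {0,2}
  0: ✓
  2: VIOLATES
reach 2 via a — violates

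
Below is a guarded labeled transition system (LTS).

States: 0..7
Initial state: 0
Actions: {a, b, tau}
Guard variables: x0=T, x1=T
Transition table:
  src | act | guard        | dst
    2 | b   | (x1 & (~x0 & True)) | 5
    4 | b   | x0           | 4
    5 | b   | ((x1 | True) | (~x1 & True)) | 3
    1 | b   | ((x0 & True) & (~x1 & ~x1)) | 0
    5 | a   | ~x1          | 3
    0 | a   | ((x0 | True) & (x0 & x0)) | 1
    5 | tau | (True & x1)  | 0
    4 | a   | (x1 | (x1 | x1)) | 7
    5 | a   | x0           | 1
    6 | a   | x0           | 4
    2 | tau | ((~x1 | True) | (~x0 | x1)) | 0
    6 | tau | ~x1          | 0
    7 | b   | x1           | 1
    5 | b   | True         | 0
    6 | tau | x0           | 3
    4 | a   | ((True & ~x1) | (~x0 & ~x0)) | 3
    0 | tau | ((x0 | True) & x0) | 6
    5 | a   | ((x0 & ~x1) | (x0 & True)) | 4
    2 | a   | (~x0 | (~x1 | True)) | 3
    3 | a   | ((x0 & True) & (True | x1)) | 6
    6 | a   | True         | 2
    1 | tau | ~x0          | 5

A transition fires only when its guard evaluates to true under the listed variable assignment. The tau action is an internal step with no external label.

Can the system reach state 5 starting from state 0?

Guard filter leaves 16 enabled edge(s).
Layer 0: {0}
Layer 1: {1,6}  cumulative {0,1,6}
Layer 2: {2,3,4}  cumulative {0,1,2,3,4,6}
Layer 3: {7}  cumulative {0,1,2,3,4,6,7}
Reachable = {0,1,2,3,4,6,7}

Answer: UNREACHABLE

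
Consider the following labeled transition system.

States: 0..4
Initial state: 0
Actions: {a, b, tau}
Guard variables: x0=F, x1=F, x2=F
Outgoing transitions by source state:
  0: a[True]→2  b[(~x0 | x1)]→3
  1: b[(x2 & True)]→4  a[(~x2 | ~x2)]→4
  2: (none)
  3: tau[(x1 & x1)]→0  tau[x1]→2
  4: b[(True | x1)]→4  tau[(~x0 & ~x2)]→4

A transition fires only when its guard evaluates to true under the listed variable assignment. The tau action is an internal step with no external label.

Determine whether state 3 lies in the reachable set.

Answer: REACHABLE

Working:
5 transition(s) survive guard evaluation.
L0 = {0}
L1 = {2,3}  now seen {0,2,3}
Reachable = {0,2,3}
trace reaching 3: b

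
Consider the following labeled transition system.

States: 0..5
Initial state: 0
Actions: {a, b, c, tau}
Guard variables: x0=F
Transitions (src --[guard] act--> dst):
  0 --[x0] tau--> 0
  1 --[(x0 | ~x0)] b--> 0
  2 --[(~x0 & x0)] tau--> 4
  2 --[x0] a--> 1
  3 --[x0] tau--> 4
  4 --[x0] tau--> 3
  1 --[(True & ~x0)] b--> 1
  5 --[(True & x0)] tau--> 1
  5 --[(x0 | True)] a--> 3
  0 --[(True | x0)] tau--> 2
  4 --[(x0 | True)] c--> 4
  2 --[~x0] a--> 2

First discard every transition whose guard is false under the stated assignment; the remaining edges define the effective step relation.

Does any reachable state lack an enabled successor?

Answer: DEADLOCK-FREE

Analysis:
Reach set: {0,2}
  0: tau→2  [1 exit(s)]
  2: a→2  [1 exit(s)]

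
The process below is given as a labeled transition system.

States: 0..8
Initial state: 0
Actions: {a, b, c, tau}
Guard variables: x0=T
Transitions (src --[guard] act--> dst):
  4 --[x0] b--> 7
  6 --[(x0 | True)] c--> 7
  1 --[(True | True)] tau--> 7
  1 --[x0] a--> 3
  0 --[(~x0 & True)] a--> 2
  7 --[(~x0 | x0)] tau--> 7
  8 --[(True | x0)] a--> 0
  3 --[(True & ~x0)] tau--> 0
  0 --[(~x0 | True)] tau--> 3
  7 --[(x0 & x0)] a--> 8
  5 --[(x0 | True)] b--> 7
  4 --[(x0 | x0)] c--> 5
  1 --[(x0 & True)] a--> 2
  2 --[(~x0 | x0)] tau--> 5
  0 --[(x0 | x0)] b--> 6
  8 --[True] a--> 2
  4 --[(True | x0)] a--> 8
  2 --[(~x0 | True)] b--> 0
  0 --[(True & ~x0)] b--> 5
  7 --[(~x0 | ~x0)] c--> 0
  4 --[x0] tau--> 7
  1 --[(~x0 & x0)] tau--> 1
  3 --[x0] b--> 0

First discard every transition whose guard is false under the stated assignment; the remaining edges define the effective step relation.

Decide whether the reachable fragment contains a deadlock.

Answer: DEADLOCK-FREE

Analysis:
Reachable = {0,2,3,5,6,7,8}
  0: b→6  tau→3  [2 exit(s)]
  2: b→0  tau→5  [2 exit(s)]
  3: b→0  [1 exit(s)]
  5: b→7  [1 exit(s)]
  6: c→7  [1 exit(s)]
  7: a→8  tau→7  [2 exit(s)]
  8: a→0  a→2  [2 exit(s)]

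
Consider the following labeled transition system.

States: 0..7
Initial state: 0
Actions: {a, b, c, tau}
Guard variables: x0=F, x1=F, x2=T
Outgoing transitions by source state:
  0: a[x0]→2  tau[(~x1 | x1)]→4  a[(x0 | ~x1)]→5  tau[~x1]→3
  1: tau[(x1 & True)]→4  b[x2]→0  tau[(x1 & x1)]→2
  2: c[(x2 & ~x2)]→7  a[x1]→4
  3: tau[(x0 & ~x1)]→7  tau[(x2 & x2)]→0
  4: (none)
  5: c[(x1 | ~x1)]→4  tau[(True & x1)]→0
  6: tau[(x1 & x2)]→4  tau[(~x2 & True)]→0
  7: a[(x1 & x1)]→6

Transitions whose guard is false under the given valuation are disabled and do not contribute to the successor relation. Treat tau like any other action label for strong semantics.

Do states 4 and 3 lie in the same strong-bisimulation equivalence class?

Answer: NOT BISIMILAR

Trace:
Compute ~ classes (split until stable):
  round 0: {{0,1,2,3,4,5,6,7}}
  round 1: {{0},{1},{2,4,6,7},{3},{5}}
stable after 2 split(s): 5 block(s)
4∈{2,4,6,7}, 3∈{3}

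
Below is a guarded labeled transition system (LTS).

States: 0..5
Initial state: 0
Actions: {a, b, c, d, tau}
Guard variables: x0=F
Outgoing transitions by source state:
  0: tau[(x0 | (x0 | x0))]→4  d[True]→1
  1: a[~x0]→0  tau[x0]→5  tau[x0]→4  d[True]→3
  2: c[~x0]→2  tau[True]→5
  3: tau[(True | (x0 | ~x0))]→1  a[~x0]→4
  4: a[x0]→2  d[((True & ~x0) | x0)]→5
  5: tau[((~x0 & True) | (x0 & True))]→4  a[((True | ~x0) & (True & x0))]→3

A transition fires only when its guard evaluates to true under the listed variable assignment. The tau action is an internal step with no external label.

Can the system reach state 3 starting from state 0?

Answer: REACHABLE

Trace:
After dropping false guards: 9 live edges.
depth 0: {0}
depth 1: {1}  total {0,1}
depth 2: {3}  total {0,1,3}
depth 3: {4}  total {0,1,3,4}
depth 4: {5}  total {0,1,3,4,5}
Reachable = {0,1,3,4,5}
Path to 3: d·d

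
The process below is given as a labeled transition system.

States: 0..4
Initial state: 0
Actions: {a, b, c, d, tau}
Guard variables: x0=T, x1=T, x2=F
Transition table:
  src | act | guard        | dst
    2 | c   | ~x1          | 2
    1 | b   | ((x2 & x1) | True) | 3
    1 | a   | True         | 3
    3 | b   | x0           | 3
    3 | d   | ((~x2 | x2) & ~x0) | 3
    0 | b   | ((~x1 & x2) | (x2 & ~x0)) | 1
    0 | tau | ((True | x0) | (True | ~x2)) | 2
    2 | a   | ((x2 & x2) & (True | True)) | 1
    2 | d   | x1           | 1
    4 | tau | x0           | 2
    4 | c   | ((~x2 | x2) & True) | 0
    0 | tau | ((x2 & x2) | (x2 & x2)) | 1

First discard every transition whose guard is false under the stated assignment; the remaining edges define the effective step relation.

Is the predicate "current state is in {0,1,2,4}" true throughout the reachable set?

Answer: INVARIANT VIOLATED at state 3

Trace:
Safe = {0,1,2,4}
Reach set: {0,1,2,3}
  0: safe
  1: safe
  2: safe
  3: outside
counterexample path to 3: tau·d·b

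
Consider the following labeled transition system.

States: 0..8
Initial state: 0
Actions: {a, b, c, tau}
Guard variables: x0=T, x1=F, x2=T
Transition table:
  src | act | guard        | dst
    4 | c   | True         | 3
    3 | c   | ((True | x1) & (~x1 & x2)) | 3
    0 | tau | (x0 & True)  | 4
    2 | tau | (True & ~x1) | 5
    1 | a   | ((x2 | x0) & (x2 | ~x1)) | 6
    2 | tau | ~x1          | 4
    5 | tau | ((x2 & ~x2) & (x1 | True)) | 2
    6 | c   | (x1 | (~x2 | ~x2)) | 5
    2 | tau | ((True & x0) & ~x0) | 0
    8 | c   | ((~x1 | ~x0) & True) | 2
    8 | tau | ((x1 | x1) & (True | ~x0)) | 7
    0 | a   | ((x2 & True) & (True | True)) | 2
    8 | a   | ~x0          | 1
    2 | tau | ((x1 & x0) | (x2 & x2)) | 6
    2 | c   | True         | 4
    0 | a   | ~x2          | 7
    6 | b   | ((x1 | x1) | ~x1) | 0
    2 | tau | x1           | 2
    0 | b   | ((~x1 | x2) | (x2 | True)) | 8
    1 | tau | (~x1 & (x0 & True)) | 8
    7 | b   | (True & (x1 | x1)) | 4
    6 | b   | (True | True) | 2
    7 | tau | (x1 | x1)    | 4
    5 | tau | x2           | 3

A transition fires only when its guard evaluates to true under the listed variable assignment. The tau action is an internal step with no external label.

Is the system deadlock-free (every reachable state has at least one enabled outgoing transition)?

Answer: DEADLOCK-FREE

Analysis:
R = {0,2,3,4,5,6,8}
  0: a→2  b→8  tau→4  [3 exit(s)]
  2: c→4  tau→4  tau→5  tau→6  [4 exit(s)]
  3: c→3  [1 exit(s)]
  4: c→3  [1 exit(s)]
  5: tau→3  [1 exit(s)]
  6: b→0  b→2  [2 exit(s)]
  8: c→2  [1 exit(s)]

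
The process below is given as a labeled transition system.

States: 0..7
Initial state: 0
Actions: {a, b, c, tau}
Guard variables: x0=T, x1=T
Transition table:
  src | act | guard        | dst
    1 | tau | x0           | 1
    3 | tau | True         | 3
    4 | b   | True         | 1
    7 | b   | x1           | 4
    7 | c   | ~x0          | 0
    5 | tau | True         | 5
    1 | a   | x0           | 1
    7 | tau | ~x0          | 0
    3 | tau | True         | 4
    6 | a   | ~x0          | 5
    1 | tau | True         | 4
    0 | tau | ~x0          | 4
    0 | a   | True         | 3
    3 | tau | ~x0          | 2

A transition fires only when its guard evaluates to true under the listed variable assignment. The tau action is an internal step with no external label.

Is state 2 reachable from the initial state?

After dropping false guards: 9 live edges.
depth 0: {0}
depth 1: {3}  total {0,3}
depth 2: {4}  total {0,3,4}
depth 3: {1}  total {0,1,3,4}
R = {0,1,3,4}

Answer: UNREACHABLE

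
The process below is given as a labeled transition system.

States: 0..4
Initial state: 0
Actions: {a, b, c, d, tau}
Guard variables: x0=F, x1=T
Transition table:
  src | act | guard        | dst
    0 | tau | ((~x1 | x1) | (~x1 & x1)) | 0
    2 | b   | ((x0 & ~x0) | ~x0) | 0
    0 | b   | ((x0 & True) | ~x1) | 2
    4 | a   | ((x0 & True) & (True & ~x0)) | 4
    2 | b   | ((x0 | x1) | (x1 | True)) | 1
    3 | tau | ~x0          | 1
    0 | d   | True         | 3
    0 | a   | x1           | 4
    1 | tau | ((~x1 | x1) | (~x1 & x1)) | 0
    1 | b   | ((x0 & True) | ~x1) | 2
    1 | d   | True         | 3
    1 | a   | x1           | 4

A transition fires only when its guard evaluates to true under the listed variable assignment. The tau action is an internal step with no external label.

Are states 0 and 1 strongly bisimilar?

Refine partition for ~:
  π0 = {{0,1,2,3,4}}
  π1 = {{0,1},{2},{3},{4}}
Fixed point at round 2; 4 class(es).
[0]={0,1}  [1]={0,1}

Answer: BISIMILAR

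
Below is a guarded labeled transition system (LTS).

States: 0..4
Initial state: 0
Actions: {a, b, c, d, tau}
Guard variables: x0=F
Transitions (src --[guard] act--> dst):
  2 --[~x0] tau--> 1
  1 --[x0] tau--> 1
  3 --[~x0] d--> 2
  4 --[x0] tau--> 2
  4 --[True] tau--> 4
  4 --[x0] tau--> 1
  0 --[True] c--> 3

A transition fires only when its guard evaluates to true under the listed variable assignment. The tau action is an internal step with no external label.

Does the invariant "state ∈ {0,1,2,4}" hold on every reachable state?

Safe = {0,1,2,4}
Reach set: {0,1,2,3}
  0: ✓
  1: ✓
  2: ✓
  3: ✗ unsafe
reach 3 via c — violates

Answer: INVARIANT VIOLATED at state 3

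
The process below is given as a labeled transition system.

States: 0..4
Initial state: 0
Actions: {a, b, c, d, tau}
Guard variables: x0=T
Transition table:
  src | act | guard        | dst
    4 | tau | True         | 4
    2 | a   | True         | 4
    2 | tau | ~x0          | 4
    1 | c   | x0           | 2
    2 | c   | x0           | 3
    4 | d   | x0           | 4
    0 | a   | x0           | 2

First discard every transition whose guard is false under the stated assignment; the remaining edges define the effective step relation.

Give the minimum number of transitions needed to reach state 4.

Layered search for 4:
  L0 = {0}
  L1 = {2}
  L2 = {3,4}
depth(4)=2, e.g. a·a

Answer: 2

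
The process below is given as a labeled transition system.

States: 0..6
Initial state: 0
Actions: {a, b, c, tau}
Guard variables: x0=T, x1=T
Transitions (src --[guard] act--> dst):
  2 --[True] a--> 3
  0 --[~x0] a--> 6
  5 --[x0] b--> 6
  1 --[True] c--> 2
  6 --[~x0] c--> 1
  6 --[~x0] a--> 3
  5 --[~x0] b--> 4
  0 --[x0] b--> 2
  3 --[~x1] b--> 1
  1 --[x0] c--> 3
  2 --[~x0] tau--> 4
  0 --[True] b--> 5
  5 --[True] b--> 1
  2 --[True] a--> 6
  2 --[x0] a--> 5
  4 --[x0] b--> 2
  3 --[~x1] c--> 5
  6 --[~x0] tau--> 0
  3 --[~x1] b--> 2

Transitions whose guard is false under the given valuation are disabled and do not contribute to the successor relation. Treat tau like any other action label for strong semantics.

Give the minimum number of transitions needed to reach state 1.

Answer: 2

Working:
Layered search for 1:
  depth 0: {0}
  depth 1: {2,5}
  depth 2: {1,3,6}
first hit 1 at d=2 via b·b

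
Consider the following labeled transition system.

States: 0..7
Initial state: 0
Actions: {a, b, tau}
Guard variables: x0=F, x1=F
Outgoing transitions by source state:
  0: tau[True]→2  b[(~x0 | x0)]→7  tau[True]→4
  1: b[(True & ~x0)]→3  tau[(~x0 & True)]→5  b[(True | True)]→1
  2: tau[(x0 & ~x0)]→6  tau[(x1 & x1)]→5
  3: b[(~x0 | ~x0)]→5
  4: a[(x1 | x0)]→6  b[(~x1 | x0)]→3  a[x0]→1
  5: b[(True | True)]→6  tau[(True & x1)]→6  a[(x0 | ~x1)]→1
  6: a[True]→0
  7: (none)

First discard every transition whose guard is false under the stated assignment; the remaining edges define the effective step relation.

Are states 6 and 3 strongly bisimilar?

Answer: NOT BISIMILAR

Analysis:
Bisimulation quotient by refinement:
  π0 = {{0,1,2,3,4,5,6,7}}
  π1 = {{0,1},{2,7},{3,4},{5},{6}}
  π2 = {{0},{1},{2,7},{3},{4},{5},{6}}
stable after 3 split(s): 7 block(s)
6∈{6}, 3∈{3}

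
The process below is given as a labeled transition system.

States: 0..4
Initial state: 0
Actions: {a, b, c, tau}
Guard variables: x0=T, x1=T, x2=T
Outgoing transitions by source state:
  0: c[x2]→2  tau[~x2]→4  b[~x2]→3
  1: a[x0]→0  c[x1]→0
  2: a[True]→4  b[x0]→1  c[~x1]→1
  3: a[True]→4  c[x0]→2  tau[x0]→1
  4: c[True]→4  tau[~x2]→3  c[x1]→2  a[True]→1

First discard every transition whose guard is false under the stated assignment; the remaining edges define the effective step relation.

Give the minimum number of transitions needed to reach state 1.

Layered search for 1:
  L0 = {0}
  L1 = {2}
  L2 = {1,4}
depth(1)=2, e.g. c·b

Answer: 2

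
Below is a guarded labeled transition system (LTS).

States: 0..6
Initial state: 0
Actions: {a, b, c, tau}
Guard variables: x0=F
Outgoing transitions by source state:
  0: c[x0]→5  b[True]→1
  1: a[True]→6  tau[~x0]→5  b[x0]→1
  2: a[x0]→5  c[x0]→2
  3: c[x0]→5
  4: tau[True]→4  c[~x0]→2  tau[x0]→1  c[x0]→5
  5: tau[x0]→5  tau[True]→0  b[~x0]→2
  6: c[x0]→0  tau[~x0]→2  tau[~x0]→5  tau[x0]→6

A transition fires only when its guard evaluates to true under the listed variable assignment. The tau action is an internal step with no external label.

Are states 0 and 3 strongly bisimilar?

Answer: NOT BISIMILAR

Trace:
Compute ~ classes (split until stable):
  P[0] = {{0,1,2,3,4,5,6}}
  P[1] = {{0},{1},{2,3},{4},{5},{6}}
6 equivalence class(es) (converged in 2)
0∈{0}, 3∈{2,3}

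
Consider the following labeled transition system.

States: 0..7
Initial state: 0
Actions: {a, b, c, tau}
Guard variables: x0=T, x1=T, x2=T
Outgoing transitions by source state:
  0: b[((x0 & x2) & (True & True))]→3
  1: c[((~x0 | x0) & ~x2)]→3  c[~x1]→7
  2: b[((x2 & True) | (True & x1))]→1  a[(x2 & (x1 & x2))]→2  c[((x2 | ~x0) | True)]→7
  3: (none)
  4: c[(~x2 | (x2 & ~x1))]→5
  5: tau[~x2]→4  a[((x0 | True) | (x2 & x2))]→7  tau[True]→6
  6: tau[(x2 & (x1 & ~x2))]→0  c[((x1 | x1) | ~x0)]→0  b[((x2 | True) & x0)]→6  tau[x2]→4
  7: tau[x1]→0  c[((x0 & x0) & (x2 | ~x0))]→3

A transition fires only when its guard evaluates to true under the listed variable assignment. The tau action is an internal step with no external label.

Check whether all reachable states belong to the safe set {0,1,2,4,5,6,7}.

Answer: INVARIANT VIOLATED at state 3

Working:
Allowed set {0,1,2,4,5,6,7}
Reachable = {0,3}
  0: ok
  3: VIOLATES
witness against invariant: b → 3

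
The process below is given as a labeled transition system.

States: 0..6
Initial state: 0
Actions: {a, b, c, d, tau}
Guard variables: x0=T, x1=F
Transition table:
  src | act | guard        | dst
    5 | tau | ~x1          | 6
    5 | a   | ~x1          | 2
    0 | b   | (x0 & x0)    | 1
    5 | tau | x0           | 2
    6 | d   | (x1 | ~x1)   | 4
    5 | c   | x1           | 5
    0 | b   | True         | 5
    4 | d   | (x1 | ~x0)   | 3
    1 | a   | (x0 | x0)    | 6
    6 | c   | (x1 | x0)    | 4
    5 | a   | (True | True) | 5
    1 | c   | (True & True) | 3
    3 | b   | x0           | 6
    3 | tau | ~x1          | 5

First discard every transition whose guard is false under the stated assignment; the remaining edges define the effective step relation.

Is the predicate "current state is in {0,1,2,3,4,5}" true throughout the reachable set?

Inv-set: {0,1,2,3,4,5}
Reachable = {0,1,2,3,4,5,6}
  0: ✓
  1: ✓
  2: ✓
  3: ✓
  4: ✓
  5: ✓
  6: VIOLATES
reach 6 via b·a — violates

Answer: INVARIANT VIOLATED at state 6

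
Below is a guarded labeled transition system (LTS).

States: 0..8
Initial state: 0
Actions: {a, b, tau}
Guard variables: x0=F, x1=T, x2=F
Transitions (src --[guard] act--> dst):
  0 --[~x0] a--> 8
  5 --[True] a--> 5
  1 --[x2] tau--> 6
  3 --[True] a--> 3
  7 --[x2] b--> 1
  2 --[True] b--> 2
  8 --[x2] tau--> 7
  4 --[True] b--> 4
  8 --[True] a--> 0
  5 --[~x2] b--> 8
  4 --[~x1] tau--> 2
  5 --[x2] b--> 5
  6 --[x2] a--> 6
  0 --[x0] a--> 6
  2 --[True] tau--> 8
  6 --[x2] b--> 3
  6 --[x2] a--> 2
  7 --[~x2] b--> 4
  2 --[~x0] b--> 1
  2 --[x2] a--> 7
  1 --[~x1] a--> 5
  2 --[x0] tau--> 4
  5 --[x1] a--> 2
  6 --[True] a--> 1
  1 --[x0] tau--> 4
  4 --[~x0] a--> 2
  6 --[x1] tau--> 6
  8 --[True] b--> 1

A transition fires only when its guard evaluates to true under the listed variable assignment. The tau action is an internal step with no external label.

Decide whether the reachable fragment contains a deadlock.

Answer: DEADLOCK at state 1

Trace:
R = {0,1,8}
  0: a→8  [1 out]
  1: ∅  [deadlock]
  8: a→0  b→1  [2 out]
witness 1: a·b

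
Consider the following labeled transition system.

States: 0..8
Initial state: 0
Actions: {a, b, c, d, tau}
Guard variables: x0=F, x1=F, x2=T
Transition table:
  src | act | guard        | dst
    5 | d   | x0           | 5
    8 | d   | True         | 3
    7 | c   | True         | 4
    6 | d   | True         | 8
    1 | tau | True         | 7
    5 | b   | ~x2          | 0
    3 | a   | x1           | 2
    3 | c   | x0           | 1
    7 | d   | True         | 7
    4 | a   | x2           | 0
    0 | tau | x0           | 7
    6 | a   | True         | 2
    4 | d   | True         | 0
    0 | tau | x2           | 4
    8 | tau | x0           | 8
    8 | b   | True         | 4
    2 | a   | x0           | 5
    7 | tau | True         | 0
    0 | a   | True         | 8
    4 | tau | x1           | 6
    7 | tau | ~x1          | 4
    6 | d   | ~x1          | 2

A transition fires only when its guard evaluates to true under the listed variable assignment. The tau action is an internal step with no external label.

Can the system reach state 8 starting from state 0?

After dropping false guards: 14 live edges.
L0 = {0}
L1 = {4,8}  now seen {0,4,8}
L2 = {3}  now seen {0,3,4,8}
Reach set: {0,3,4,8}
Path to 8: a

Answer: REACHABLE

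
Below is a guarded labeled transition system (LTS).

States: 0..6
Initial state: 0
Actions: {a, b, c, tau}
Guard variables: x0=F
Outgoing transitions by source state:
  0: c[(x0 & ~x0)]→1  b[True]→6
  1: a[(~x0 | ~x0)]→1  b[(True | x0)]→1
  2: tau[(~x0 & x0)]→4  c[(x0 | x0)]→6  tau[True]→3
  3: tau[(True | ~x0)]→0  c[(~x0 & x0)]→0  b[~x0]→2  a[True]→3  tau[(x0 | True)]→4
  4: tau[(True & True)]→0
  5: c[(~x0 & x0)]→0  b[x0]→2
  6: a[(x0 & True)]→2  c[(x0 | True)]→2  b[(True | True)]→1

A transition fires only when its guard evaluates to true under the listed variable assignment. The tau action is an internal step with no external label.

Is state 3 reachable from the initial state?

After dropping false guards: 11 live edges.
depth 0: {0}
depth 1: {6}  cumulative {0,6}
depth 2: {1,2}  cumulative {0,1,2,6}
depth 3: {3}  cumulative {0,1,2,3,6}
depth 4: {4}  cumulative {0,1,2,3,4,6}
Reachable = {0,1,2,3,4,6}
Path to 3: b·c·tau

Answer: REACHABLE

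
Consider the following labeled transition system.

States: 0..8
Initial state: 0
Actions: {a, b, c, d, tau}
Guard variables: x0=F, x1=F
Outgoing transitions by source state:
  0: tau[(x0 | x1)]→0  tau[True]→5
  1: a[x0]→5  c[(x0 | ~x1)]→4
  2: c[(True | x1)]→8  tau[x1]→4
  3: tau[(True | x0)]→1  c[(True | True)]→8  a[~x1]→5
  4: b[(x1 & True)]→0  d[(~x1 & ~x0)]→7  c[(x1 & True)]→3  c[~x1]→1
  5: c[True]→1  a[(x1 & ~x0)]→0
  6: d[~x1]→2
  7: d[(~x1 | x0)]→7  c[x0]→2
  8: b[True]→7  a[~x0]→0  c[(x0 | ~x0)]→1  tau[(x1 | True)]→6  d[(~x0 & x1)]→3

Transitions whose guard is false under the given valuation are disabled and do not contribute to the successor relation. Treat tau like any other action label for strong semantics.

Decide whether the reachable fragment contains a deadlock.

Reach set: {0,1,4,5,7}
  0: tau→5  [1 exit(s)]
  1: c→4  [1 exit(s)]
  4: c→1  d→7  [2 exit(s)]
  5: c→1  [1 exit(s)]
  7: d→7  [1 exit(s)]

Answer: DEADLOCK-FREE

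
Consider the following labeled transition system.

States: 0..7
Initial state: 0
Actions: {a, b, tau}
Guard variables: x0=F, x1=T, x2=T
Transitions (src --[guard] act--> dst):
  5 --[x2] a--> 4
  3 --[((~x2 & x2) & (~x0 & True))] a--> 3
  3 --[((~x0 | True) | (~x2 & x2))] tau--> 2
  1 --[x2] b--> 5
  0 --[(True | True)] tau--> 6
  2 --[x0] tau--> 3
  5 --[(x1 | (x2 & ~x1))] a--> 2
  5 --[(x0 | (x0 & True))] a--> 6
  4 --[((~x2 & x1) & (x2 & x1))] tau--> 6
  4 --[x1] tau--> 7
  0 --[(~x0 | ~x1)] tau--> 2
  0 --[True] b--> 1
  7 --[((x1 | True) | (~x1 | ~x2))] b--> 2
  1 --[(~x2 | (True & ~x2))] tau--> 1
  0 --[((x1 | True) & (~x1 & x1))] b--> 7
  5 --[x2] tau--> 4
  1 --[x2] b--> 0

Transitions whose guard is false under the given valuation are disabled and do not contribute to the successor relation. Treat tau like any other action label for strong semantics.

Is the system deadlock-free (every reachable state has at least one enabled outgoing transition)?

Reachable = {0,1,2,4,5,6,7}
  0: b→1  tau→2  tau→6  [3 out]
  1: b→0  b→5  [2 out]
  2: ∅  [STUCK]
  4: tau→7  [1 out]
  5: a→2  a→4  tau→4  [3 out]
  6: ∅  [STUCK]
  7: b→2  [1 out]
Path to 2: tau

Answer: DEADLOCK at state 2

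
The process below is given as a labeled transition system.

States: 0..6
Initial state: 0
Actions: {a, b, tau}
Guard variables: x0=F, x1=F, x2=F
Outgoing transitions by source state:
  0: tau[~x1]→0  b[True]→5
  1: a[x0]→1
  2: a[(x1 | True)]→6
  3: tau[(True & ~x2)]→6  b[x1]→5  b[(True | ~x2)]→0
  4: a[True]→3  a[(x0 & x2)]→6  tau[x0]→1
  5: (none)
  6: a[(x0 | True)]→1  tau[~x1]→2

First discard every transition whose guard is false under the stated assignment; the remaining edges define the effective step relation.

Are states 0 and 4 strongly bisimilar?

Compute ~ classes (split until stable):
  P[0] = {{0,1,2,3,4,5,6}}
  P[1] = {{0,3},{1,5},{2,4},{6}}
  P[2] = {{0},{1,5},{2},{3},{4},{6}}
6 equivalence class(es) (converged in 3)
class of 0: {0}; class of 4: {4}

Answer: NOT BISIMILAR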